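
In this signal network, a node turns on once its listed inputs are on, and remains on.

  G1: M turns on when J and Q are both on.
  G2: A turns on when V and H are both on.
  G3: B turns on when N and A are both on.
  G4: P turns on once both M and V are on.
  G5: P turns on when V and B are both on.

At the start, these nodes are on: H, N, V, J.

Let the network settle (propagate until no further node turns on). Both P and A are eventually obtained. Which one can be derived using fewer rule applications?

A

A: V and H are on, so A turns on (G2). [1 rule application]
P: G2: V and H on → A on. N and A are on, so B turns on (G3). G5: V and B on → P on. [3 rule applications]
A needs fewer.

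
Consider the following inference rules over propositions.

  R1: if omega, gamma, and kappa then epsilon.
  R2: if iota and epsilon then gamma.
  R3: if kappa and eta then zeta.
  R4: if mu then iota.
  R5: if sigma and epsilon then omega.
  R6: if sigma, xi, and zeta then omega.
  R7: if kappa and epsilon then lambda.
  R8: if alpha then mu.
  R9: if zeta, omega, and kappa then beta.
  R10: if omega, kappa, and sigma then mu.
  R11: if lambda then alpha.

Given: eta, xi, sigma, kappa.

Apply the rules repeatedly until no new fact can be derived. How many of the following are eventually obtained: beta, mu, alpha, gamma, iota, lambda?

kappa and eta hold, so zeta follows (R3).
From sigma, xi, and zeta, R6 gives omega.
zeta, omega, and kappa hold, so beta follows (R9).
From omega, kappa, and sigma, R10 gives mu.
From mu, R4 gives iota.
beta: reached.
mu: reached.
alpha would need lambda (R11), but lambda is never established.
gamma would need iota and epsilon (R2), but epsilon is never established.
iota: reached.
lambda would need kappa and epsilon (R7), but epsilon is never established.
Reached: beta, mu, and iota — 3 of the 6.

3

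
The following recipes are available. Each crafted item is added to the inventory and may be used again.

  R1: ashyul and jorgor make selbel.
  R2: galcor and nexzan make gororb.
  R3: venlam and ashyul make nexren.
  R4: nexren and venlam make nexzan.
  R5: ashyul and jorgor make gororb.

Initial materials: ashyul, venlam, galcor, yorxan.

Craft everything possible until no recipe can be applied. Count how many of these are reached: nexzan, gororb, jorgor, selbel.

venlam and ashyul → nexren (R3).
Using R4, nexren and venlam make nexzan.
galcor and nexzan → gororb (R2).
nexzan: reached.
gororb: reached.
No rule produces jorgor, and it is not given.
selbel would need ashyul and jorgor (R1), but jorgor is never obtained.
Reached: nexzan and gororb — 2 of the 4.

2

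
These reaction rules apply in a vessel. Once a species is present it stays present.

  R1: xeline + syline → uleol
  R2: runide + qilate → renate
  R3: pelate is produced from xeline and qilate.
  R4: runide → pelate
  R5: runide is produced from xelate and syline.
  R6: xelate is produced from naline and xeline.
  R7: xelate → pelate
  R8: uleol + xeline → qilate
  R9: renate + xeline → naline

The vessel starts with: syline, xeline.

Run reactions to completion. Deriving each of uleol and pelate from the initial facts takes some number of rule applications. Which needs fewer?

uleol

uleol: xeline and syline present → uleol forms (R1). [1 rule application]
pelate: xeline and syline present → uleol forms (R1). uleol and xeline present → qilate forms (R8). xeline and qilate present → pelate forms (R3). [3 rule applications]
uleol needs fewer.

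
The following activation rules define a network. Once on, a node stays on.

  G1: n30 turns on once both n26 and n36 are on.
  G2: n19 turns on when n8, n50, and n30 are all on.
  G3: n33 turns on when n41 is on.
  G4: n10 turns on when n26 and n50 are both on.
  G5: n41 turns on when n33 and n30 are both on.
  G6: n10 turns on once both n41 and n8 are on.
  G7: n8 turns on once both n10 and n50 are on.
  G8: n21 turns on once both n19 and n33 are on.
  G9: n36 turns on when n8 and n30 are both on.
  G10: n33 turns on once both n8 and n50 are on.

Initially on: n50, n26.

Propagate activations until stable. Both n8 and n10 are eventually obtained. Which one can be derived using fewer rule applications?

n10: n26 and n50 are on, so n10 turns on (G4). [1 rule application]
n8: n26 and n50 are on, so n10 turns on (G4). G7: n10 and n50 on → n8 on. [2 rule applications]
n10 needs fewer.

n10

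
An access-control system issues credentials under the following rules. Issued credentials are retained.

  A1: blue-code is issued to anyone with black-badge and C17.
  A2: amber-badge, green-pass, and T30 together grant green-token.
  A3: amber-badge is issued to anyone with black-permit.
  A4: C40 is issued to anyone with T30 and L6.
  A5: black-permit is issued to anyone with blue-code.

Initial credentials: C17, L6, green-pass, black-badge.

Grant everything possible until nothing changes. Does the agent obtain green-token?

green-token would need amber-badge, green-pass, and T30 (A2), but T30 is never granted.

No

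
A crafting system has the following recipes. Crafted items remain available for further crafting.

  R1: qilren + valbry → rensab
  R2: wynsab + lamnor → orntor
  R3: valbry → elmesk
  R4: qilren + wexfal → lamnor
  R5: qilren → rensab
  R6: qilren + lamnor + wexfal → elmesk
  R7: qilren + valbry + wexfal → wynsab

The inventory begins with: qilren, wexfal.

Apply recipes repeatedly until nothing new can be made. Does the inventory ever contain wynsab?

wynsab would need qilren, valbry, and wexfal (R7), but valbry is never obtained.

No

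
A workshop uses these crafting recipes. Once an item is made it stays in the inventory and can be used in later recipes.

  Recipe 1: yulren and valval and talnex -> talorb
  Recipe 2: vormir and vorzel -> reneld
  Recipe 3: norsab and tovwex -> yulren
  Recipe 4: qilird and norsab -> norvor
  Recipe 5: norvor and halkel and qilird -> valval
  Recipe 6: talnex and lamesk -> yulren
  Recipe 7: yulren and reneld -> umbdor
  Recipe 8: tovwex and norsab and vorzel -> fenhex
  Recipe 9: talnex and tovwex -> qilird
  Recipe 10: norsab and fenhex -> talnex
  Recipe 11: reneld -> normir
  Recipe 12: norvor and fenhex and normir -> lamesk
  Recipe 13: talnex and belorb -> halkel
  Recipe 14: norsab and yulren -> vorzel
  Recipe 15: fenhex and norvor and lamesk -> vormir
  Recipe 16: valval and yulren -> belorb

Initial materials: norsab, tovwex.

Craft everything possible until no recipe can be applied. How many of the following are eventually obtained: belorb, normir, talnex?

1

norsab and tovwex -> yulren (Recipe 3).
norsab and yulren -> vorzel (Recipe 14).
Using Recipe 8, tovwex, norsab, and vorzel make fenhex.
norsab and fenhex -> talnex (Recipe 10).
belorb would need valval and yulren (Recipe 16), but valval is never obtained.
normir would need reneld (Recipe 11), but reneld is never obtained.
talnex: reached.
Reached: talnex — 1 of the 3.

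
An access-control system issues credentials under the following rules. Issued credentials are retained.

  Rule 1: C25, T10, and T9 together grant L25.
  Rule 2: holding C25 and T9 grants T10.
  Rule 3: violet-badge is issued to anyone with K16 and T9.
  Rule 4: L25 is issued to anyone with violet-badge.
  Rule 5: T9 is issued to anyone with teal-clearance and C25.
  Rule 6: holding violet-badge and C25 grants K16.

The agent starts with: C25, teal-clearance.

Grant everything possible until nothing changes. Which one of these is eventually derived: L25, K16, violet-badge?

Holding teal-clearance and C25 grants T9 (Rule 5).
Holding C25 and T9 grants T10 (Rule 2).
Holding C25, T10, and T9 grants L25 (Rule 1).
K16 would need violet-badge and C25 (Rule 6), but violet-badge is never granted. violet-badge would need K16 and T9 (Rule 3), but K16 is never granted.

L25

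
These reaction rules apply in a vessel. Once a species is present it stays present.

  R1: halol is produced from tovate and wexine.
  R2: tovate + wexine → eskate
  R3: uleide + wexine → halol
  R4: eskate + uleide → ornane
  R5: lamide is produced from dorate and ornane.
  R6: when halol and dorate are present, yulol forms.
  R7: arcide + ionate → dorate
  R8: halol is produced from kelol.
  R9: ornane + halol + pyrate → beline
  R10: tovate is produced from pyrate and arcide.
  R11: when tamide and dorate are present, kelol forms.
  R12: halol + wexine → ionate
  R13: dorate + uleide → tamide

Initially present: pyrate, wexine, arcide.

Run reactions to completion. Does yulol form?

pyrate and arcide present → tovate forms (R10).
tovate and wexine present → halol forms (R1).
halol and wexine present → ionate forms (R12).
arcide and ionate present → dorate forms (R7).
halol and dorate present → yulol forms (R6).

Yes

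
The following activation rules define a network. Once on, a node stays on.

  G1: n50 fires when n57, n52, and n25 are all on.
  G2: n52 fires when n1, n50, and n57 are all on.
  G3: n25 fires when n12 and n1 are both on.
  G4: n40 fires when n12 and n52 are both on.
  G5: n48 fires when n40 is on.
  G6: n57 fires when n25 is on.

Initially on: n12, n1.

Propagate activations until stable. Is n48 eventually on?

n48 would need n40 (G5), but n40 never turns on.

No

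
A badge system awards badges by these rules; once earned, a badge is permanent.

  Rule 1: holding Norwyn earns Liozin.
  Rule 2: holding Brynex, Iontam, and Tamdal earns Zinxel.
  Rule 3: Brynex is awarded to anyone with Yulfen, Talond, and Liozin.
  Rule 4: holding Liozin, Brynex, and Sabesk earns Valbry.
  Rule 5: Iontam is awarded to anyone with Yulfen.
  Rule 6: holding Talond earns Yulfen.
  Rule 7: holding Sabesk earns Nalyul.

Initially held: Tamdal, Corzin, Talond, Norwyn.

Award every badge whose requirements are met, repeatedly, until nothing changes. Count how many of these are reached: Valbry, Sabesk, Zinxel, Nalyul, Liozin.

2

With Norwyn, Liozin is earned (Rule 1).
With Talond, Yulfen is earned (Rule 6).
With Yulfen, Iontam is earned (Rule 5).
With Yulfen, Talond, and Liozin, Brynex is earned (Rule 3).
With Brynex, Iontam, and Tamdal, Zinxel is earned (Rule 2).
Valbry would need Liozin, Brynex, and Sabesk (Rule 4), but Sabesk is never earned.
No rule produces Sabesk, and it is not given.
Zinxel: reached.
Nalyul would need Sabesk (Rule 7), but Sabesk is never earned.
Liozin: reached.
Reached: Zinxel and Liozin — 2 of the 5.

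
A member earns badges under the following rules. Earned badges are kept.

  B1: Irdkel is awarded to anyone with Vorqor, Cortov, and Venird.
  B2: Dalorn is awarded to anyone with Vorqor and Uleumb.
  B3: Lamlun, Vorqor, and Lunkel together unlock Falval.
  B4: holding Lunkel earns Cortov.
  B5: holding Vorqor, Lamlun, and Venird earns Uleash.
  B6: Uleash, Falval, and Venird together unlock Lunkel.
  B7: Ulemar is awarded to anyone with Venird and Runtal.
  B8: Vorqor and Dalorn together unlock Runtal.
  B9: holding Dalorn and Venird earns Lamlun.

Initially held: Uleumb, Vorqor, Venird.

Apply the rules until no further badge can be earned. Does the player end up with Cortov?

Cortov would need Lunkel (B4), but Lunkel is never earned.

No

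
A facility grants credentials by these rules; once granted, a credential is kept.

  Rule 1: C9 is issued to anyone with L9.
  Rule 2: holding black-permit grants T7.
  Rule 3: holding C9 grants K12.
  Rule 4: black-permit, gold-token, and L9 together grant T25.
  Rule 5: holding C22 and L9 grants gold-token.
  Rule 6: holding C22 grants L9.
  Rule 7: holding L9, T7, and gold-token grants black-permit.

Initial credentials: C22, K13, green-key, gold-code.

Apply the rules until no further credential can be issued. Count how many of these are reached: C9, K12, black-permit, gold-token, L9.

Holding C22 grants L9 (Rule 6).
Holding C22 and L9 grants gold-token (Rule 5).
Holding L9 grants C9 (Rule 1).
Holding C9 grants K12 (Rule 3).
C9: reached.
K12: reached.
black-permit would need L9, T7, and gold-token (Rule 7), but T7 is never granted.
gold-token: reached.
L9: reached.
Reached: C9, K12, gold-token, and L9 — 4 of the 5.

4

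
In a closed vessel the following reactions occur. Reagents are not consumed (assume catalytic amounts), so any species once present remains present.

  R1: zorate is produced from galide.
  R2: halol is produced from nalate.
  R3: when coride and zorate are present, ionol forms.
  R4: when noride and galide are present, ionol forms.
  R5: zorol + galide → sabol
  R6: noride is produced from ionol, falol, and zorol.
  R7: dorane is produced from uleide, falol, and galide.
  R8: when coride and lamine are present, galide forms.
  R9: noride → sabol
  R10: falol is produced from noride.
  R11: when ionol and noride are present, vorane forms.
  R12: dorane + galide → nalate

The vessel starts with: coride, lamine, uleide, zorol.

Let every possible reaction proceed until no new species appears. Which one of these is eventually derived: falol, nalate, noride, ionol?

coride and lamine present → galide forms (R8).
galide present → zorate forms (R1).
coride and zorate present → ionol forms (R3).
falol would need noride (R10), but noride never forms. nalate would need dorane and galide (R12), but dorane never forms. noride would need ionol, falol, and zorol (R6), but falol never forms.

ionol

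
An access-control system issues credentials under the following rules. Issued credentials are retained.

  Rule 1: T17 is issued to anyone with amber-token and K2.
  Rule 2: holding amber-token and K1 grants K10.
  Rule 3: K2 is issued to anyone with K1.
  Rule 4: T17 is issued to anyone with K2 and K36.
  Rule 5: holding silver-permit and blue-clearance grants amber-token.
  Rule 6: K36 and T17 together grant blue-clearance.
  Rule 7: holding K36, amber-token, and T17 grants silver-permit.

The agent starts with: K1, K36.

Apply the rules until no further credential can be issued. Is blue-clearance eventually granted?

Holding K1 grants K2 (Rule 3).
Holding K2 and K36 grants T17 (Rule 4).
Holding K36 and T17 grants blue-clearance (Rule 6).

Yes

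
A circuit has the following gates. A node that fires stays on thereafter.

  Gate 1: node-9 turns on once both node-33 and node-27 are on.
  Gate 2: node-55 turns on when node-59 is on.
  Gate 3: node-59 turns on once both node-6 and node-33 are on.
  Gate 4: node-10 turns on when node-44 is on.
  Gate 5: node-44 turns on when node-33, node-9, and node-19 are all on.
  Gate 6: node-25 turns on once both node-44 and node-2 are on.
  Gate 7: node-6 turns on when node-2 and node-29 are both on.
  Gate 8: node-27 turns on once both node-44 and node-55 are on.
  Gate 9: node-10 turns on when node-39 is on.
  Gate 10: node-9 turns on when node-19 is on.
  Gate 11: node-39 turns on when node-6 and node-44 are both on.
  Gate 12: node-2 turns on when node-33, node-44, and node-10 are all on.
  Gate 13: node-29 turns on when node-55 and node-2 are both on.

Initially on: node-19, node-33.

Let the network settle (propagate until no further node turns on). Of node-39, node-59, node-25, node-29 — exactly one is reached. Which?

Gate 10: node-19 on → node-9 on.
node-33, node-9, and node-19 are on, so node-44 turns on (Gate 5).
node-44 is on, so node-10 turns on (Gate 4).
node-33, node-44, and node-10 are on, so node-2 turns on (Gate 12).
node-44 and node-2 are on, so node-25 turns on (Gate 6).
node-59 would need node-6 and node-33 (Gate 3), but node-6 never turns on. node-29 would need node-55 and node-2 (Gate 13), but node-55 never turns on. node-39 would need node-6 and node-44 (Gate 11), but node-6 never turns on.

node-25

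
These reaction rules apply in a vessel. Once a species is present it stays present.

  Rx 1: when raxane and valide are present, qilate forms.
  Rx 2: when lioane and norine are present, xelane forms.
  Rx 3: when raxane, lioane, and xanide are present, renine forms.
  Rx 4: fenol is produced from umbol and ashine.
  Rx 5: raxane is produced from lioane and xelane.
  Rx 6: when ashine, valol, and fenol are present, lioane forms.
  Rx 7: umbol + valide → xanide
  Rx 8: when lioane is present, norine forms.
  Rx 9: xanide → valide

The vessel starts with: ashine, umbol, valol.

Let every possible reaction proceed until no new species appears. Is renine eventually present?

No

renine would need raxane, lioane, and xanide (Rx 3), but xanide never forms.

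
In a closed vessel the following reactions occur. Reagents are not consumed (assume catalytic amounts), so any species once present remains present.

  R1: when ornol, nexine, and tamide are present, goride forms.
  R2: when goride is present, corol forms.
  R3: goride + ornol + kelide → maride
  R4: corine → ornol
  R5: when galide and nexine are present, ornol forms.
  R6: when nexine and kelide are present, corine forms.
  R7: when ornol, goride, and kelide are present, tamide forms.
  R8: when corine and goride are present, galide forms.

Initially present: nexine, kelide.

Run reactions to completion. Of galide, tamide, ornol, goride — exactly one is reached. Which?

ornol

nexine and kelide present → corine forms (R6).
corine present → ornol forms (R4).
goride would need ornol, nexine, and tamide (R1), but tamide never forms. tamide would need ornol, goride, and kelide (R7), but goride never forms. galide would need corine and goride (R8), but goride never forms.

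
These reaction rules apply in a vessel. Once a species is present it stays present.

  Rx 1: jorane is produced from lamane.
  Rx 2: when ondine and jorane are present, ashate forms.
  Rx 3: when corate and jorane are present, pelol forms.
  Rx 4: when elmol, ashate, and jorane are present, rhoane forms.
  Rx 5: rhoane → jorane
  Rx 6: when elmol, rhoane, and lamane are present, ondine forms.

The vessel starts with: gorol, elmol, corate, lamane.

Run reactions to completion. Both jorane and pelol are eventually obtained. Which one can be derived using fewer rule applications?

jorane: lamane present → jorane forms (Rx 1). [1 rule application]
pelol: lamane present → jorane forms (Rx 1). corate and jorane present → pelol forms (Rx 3). [2 rule applications]
jorane needs fewer.

jorane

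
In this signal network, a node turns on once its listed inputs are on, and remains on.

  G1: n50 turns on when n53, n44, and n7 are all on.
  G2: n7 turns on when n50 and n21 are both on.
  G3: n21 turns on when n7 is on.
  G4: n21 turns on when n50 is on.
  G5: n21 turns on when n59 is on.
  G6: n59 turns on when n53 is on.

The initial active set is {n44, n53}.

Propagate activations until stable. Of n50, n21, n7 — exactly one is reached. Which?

n21

G6: n53 on → n59 on.
n59 is on, so n21 turns on (G5).
n7 would need n50 and n21 (G2), but n50 never turns on. n50 would need n53, n44, and n7 (G1), but n7 never turns on.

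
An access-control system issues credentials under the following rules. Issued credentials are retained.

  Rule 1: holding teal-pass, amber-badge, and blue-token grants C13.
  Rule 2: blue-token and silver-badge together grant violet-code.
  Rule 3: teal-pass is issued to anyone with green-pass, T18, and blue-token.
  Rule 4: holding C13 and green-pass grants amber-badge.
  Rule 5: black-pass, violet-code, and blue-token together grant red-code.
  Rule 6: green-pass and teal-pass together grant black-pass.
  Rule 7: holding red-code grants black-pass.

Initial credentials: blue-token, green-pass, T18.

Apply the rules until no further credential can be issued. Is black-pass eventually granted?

Yes

Holding green-pass, T18, and blue-token grants teal-pass (Rule 3).
Holding green-pass and teal-pass grants black-pass (Rule 6).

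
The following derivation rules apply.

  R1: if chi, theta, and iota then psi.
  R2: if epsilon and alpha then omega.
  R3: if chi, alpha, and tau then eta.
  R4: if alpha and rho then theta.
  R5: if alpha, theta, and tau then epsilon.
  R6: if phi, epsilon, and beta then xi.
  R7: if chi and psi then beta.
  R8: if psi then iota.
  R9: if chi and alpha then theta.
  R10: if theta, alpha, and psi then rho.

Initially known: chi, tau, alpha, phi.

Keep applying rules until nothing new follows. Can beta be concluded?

beta would need chi and psi (R7), but psi is never established.

No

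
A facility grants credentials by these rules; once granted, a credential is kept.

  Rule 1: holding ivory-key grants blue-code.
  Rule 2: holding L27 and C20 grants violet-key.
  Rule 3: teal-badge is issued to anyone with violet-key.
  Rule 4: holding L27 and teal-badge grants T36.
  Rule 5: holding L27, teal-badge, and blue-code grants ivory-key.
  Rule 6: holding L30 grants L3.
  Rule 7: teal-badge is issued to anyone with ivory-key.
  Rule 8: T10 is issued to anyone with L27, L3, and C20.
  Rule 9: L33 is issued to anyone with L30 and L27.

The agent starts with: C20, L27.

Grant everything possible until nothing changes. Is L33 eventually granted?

L33 would need L30 and L27 (Rule 9), but L30 is never granted.

No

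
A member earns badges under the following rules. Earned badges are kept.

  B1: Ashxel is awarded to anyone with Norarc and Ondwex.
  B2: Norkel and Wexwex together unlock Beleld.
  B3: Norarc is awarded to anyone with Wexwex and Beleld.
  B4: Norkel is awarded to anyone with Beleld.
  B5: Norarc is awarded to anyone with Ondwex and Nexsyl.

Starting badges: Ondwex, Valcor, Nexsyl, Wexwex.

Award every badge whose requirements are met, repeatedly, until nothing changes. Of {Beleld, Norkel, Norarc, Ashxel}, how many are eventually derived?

With Ondwex and Nexsyl, Norarc is earned (B5).
With Norarc and Ondwex, Ashxel is earned (B1).
Beleld would need Norkel and Wexwex (B2), but Norkel is never earned.
Norkel would need Beleld (B4), but Beleld is never earned.
Norarc: reached.
Ashxel: reached.
Reached: Norarc and Ashxel — 2 of the 4.

2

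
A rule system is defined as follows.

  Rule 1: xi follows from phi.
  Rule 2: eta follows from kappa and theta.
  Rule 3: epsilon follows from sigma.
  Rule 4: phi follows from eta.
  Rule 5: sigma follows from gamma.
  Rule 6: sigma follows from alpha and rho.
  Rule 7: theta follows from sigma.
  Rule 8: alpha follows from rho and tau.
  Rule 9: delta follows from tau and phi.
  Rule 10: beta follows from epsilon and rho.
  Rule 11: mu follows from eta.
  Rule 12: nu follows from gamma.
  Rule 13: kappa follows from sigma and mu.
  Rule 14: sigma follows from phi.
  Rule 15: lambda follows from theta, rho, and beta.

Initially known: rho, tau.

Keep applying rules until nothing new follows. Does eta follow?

No

eta would need kappa and theta (Rule 2), but kappa is never established.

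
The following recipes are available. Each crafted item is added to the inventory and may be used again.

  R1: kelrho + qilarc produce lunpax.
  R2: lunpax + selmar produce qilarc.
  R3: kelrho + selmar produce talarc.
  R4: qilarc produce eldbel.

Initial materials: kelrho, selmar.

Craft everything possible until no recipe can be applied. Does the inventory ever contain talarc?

Using R3, kelrho and selmar make talarc.

Yes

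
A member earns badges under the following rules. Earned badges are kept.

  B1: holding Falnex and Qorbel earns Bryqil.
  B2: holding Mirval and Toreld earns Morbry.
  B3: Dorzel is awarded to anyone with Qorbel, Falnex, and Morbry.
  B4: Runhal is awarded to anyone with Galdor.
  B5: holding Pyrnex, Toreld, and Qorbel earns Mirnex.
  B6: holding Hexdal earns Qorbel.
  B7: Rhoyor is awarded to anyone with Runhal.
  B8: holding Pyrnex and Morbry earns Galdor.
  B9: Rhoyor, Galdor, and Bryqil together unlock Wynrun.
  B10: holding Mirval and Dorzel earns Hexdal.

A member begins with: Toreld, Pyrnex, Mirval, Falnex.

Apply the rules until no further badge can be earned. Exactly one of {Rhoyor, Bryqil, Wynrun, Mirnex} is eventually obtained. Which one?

Rhoyor

With Mirval and Toreld, Morbry is earned (B2).
With Pyrnex and Morbry, Galdor is earned (B8).
With Galdor, Runhal is earned (B4).
With Runhal, Rhoyor is earned (B7).
Wynrun would need Rhoyor, Galdor, and Bryqil (B9), but Bryqil is never earned. Bryqil would need Falnex and Qorbel (B1), but Qorbel is never earned. Mirnex would need Pyrnex, Toreld, and Qorbel (B5), but Qorbel is never earned.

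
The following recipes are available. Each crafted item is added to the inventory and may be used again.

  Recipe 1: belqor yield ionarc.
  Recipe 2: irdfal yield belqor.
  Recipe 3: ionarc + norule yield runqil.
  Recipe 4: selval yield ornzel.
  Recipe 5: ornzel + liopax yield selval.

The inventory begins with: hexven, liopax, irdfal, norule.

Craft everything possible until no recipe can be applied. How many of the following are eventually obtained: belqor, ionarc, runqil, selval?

irdfal → belqor (Recipe 2).
Using Recipe 1, belqor makes ionarc.
Using Recipe 3, ionarc and norule make runqil.
belqor: reached.
ionarc: reached.
runqil: reached.
selval would need ornzel and liopax (Recipe 5), but ornzel is never obtained.
Reached: belqor, ionarc, and runqil — 3 of the 4.

3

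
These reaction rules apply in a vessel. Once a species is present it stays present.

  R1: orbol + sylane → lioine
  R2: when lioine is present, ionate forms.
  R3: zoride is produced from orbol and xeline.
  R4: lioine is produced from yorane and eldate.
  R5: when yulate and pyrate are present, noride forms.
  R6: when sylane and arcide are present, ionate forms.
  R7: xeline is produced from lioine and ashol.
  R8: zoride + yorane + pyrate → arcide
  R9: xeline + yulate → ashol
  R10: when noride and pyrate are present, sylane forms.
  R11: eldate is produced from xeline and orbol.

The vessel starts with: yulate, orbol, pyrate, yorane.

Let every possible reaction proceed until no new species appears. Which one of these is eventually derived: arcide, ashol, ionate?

ionate

yulate and pyrate present → noride forms (R5).
noride and pyrate present → sylane forms (R10).
orbol and sylane present → lioine forms (R1).
lioine present → ionate forms (R2).
arcide would need zoride, yorane, and pyrate (R8), but zoride never forms. ashol would need xeline and yulate (R9), but xeline never forms.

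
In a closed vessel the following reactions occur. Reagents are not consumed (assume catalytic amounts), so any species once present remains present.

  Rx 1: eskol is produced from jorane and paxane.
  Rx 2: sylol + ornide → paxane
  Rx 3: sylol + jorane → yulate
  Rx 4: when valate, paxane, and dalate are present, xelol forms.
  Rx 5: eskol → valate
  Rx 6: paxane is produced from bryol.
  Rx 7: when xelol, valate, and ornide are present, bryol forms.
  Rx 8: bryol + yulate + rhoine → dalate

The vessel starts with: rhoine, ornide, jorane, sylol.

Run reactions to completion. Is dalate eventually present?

No

dalate would need bryol, yulate, and rhoine (Rx 8), but bryol never forms.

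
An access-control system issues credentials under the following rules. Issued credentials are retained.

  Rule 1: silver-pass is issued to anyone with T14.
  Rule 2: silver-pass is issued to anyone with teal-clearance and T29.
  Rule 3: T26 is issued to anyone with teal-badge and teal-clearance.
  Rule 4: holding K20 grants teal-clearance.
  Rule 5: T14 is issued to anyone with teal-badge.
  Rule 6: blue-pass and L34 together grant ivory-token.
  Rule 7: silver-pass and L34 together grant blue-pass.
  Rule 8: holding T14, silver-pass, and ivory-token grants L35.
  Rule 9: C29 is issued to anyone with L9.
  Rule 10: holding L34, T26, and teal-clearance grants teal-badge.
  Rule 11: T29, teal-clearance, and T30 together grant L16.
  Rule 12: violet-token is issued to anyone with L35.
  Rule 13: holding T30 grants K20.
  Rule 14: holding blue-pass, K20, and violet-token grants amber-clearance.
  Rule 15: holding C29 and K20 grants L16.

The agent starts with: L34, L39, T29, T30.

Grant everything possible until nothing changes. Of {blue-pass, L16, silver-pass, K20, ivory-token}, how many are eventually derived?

5

Holding T30 grants K20 (Rule 13).
Holding K20 grants teal-clearance (Rule 4).
Holding T29, teal-clearance, and T30 grants L16 (Rule 11).
Holding teal-clearance and T29 grants silver-pass (Rule 2).
Holding silver-pass and L34 grants blue-pass (Rule 7).
Holding blue-pass and L34 grants ivory-token (Rule 6).
blue-pass: reached.
L16: reached.
silver-pass: reached.
K20: reached.
ivory-token: reached.
All 5 are reached.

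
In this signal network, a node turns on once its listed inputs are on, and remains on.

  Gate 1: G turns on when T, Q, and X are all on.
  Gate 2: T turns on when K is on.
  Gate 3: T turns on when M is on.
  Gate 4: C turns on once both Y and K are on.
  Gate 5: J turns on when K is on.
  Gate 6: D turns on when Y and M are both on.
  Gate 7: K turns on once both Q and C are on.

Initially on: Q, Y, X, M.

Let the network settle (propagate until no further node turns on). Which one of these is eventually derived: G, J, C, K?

G

Gate 3: M on → T on.
Gate 1: T, Q, and X on → G on.
C would need Y and K (Gate 4), but K never turns on. J would need K (Gate 5), but K never turns on. K would need Q and C (Gate 7), but C never turns on.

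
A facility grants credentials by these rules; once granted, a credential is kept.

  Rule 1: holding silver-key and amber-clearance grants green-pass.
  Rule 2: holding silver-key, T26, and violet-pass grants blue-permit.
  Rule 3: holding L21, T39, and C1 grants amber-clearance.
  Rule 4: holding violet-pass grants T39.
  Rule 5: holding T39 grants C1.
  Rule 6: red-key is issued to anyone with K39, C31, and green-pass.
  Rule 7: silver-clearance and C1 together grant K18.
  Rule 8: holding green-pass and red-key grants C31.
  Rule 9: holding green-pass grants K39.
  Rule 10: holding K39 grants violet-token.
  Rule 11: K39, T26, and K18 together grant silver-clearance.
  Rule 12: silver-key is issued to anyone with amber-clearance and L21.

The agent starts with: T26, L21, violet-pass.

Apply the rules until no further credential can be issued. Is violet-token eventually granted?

Holding violet-pass grants T39 (Rule 4).
Holding T39 grants C1 (Rule 5).
Holding L21, T39, and C1 grants amber-clearance (Rule 3).
Holding amber-clearance and L21 grants silver-key (Rule 12).
Holding silver-key and amber-clearance grants green-pass (Rule 1).
Holding green-pass grants K39 (Rule 9).
Holding K39 grants violet-token (Rule 10).

Yes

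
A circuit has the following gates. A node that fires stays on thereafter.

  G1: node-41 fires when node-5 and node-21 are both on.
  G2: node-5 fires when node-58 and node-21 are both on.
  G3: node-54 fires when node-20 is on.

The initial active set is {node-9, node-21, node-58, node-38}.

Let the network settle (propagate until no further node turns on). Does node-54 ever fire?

node-54 would need node-20 (G3), but node-20 never turns on.

No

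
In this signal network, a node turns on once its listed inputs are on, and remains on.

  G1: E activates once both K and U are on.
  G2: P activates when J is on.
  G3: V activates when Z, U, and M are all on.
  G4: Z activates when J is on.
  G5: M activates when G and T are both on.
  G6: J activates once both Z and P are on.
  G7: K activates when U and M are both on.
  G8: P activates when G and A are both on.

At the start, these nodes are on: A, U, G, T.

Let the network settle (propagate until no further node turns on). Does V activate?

No

V would need Z, U, and M (G3), but Z never turns on.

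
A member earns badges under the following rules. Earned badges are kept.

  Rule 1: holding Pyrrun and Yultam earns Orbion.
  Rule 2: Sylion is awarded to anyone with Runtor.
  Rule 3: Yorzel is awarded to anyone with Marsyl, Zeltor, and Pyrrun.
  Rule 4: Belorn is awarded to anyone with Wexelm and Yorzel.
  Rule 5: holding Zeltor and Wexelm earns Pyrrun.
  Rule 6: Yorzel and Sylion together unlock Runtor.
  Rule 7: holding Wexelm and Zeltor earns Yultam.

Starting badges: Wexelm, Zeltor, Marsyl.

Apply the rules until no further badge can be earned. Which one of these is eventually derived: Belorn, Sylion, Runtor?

Belorn

With Zeltor and Wexelm, Pyrrun is earned (Rule 5).
With Marsyl, Zeltor, and Pyrrun, Yorzel is earned (Rule 3).
With Wexelm and Yorzel, Belorn is earned (Rule 4).
Sylion would need Runtor (Rule 2), but Runtor is never earned. Runtor would need Yorzel and Sylion (Rule 6), but Sylion is never earned.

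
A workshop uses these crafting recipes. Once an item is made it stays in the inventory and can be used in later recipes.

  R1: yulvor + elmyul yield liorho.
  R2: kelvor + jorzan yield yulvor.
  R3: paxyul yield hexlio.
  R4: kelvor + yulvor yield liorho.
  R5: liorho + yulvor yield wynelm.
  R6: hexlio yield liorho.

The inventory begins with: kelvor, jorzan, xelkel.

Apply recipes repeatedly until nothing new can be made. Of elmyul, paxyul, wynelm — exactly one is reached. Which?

kelvor + jorzan → yulvor (R2).
kelvor + yulvor → liorho (R4).
Using R5, liorho and yulvor make wynelm.
No rule produces elmyul, and it is not given. No rule produces paxyul, and it is not given.

wynelm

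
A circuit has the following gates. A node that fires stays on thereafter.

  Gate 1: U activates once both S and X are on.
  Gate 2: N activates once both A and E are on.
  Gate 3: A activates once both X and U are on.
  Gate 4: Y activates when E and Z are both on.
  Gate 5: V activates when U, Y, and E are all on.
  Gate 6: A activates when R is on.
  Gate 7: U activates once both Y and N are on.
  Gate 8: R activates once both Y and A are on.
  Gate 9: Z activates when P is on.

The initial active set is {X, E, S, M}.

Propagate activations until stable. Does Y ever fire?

No

Y would need E and Z (Gate 4), but Z never turns on.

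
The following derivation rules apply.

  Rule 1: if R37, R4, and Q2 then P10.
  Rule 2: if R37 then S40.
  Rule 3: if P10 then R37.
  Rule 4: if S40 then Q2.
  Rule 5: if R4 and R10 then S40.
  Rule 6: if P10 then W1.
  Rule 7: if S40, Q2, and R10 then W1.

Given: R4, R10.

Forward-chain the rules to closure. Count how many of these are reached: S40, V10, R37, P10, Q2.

R4 and R10 hold, so S40 follows (Rule 5).
From S40, Rule 4 gives Q2.
S40: reached.
No rule produces V10, and it is not given.
R37 would need P10 (Rule 3), but P10 is never established.
P10 would need R37, R4, and Q2 (Rule 1), but R37 is never established.
Q2: reached.
Reached: S40 and Q2 — 2 of the 5.

2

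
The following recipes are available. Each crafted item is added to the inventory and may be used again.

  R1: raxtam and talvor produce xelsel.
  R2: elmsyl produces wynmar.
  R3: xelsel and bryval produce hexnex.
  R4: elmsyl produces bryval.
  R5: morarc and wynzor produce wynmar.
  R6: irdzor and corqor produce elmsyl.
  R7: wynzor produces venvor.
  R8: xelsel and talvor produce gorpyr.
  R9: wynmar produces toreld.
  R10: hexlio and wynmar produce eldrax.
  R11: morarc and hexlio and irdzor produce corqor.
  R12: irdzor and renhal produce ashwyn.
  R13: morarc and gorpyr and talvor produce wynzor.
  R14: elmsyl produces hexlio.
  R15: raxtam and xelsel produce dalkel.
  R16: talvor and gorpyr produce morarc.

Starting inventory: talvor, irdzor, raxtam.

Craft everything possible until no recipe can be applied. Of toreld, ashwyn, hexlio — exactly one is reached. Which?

Using R1, raxtam and talvor make xelsel.
xelsel and talvor → gorpyr (R8).
Using R16, talvor and gorpyr make morarc.
Using R13, morarc, gorpyr, and talvor make wynzor.
morarc and wynzor → wynmar (R5).
wynmar → toreld (R9).
hexlio would need elmsyl (R14), but elmsyl is never obtained. ashwyn would need irdzor and renhal (R12), but renhal is never obtained.

toreld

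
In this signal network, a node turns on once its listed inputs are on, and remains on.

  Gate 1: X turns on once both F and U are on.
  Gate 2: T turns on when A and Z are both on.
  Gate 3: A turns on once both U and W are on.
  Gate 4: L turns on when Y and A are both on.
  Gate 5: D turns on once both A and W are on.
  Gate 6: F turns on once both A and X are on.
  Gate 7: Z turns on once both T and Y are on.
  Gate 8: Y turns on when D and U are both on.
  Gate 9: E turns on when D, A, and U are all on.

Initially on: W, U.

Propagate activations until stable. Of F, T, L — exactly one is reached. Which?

L

Gate 3: U and W on → A on.
Gate 5: A and W on → D on.
D and U are on, so Y turns on (Gate 8).
Y and A are on, so L turns on (Gate 4).
T would need A and Z (Gate 2), but Z never turns on. F would need A and X (Gate 6), but X never turns on.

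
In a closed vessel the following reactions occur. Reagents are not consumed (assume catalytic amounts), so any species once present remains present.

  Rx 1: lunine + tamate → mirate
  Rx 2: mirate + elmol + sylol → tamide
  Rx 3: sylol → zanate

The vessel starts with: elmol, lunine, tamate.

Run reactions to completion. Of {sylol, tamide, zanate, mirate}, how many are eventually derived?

lunine and tamate present → mirate forms (Rx 1).
No rule produces sylol, and it is not given.
tamide would need mirate, elmol, and sylol (Rx 2), but sylol never forms.
zanate would need sylol (Rx 3), but sylol never forms.
mirate: reached.
Reached: mirate — 1 of the 4.

1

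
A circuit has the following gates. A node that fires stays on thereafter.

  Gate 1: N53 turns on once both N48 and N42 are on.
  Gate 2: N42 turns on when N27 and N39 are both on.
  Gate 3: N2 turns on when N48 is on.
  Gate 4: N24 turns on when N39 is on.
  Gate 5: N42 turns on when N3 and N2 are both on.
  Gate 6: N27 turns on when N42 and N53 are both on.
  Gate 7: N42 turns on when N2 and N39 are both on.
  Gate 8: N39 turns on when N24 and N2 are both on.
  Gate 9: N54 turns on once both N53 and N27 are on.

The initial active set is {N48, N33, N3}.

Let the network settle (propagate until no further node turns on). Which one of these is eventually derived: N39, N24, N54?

Gate 3: N48 on → N2 on.
Gate 5: N3 and N2 on → N42 on.
Gate 1: N48 and N42 on → N53 on.
N42 and N53 are on, so N27 turns on (Gate 6).
N53 and N27 are on, so N54 turns on (Gate 9).
N24 would need N39 (Gate 4), but N39 never turns on. N39 would need N24 and N2 (Gate 8), but N24 never turns on.

N54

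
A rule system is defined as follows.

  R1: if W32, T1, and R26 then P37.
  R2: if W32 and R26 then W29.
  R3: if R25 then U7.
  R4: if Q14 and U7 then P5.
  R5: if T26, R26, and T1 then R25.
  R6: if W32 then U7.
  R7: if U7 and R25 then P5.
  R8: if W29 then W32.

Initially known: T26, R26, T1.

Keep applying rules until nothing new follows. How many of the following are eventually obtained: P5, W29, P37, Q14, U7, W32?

2

From T26, R26, and T1, R5 gives R25.
From R25, R3 gives U7.
U7 and R25 hold, so P5 follows (R7).
P5: reached.
W29 would need W32 and R26 (R2), but W32 is never established.
P37 would need W32, T1, and R26 (R1), but W32 is never established.
No rule produces Q14, and it is not given.
U7: reached.
W32 would need W29 (R8), but W29 is never established.
Reached: P5 and U7 — 2 of the 6.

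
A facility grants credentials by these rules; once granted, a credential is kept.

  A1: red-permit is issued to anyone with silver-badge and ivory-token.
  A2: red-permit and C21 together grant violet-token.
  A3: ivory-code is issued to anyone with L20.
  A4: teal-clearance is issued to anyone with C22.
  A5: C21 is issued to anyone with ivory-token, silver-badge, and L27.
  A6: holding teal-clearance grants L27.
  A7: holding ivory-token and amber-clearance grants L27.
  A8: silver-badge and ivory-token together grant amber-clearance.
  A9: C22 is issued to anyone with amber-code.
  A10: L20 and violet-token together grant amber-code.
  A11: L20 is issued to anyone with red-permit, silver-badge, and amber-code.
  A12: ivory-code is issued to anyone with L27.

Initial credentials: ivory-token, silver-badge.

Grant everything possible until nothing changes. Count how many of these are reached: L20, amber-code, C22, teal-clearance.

0

L20 would need red-permit, silver-badge, and amber-code (A11), but amber-code is never granted.
amber-code would need L20 and violet-token (A10), but L20 is never granted.
C22 would need amber-code (A9), but amber-code is never granted.
teal-clearance would need C22 (A4), but C22 is never granted.
None of the 4 are reached.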